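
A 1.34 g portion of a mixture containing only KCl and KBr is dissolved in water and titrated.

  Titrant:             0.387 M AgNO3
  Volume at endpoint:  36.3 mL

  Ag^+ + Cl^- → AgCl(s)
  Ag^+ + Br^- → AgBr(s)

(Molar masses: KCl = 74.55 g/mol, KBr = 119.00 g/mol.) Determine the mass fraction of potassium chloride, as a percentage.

n(AgNO3) = 0.0363 × 0.387 = 0.0140 mol
Let x = n(KCl), y = n(KBr).
Titrant: 1x + 1y = 0.0140;  mass: 74.55x + 119.00y = 1.34
Solving, x = 7.46 × 10^-3 mol, y = 6.59 × 10^-3 mol
mass of KCl = 7.46 × 10^-3 × 74.55 = 0.556 g
% KCl = 0.556 / 1.34 × 100 = 41.5 %

41.5 %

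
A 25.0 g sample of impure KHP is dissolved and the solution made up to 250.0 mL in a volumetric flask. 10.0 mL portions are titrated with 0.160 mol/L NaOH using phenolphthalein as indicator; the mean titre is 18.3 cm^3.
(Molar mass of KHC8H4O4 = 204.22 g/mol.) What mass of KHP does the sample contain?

14.9 g

KHC8H4O4 + NaOH → KNaC8H4O4 + H2O
n(NaOH) per titration = 0.0183 × 0.160 = 2.93 × 10^-3 mol
n(KHC8H4O4) in each aliquot = 2.93 × 10^-3 mol (1:1 ratio)
n(KHC8H4O4) in the whole flask = 2.93 × 10^-3 × 250.0/10.0 = 0.0732 mol
mass of KHC8H4O4 = 0.0732 × 204.22 = 14.9 g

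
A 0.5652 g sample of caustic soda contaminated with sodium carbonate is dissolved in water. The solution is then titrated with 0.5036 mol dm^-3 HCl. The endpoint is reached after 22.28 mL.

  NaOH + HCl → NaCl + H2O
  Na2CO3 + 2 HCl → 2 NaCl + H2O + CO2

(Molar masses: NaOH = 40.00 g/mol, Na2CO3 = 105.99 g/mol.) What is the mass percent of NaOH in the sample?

16.02 %

n(HCl) = 0.02228 × 0.5036 = 0.01122 mol
Let x = n(NaOH), y = n(Na2CO3).
Titrant: 1x + 2y = 0.01122;  mass: 40.00x + 105.99y = 0.5652
Solving, x = 2.264 × 10^-3 mol, y = 4.478 × 10^-3 mol
mass of NaOH = 2.264 × 10^-3 × 40.00 = 0.09054 g
% NaOH = 0.09054 / 0.5652 × 100 = 16.02 %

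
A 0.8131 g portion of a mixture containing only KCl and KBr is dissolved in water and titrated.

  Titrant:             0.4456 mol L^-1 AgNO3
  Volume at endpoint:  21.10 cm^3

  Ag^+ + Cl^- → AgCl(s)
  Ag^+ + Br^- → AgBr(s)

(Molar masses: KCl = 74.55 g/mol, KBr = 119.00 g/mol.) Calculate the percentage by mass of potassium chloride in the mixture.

n(AgNO3) = 0.02110 × 0.4456 = 9.402 × 10^-3 mol
Let x = n(KCl), y = n(KBr).
Titrant: 1x + 1y = 9.402 × 10^-3;  mass: 74.55x + 119.00y = 0.8131
Solving, x = 6.879 × 10^-3 mol, y = 2.523 × 10^-3 mol
mass of KCl = 6.879 × 10^-3 × 74.55 = 0.5128 g
% KCl = 0.5128 / 0.8131 × 100 = 63.07 %

63.07 %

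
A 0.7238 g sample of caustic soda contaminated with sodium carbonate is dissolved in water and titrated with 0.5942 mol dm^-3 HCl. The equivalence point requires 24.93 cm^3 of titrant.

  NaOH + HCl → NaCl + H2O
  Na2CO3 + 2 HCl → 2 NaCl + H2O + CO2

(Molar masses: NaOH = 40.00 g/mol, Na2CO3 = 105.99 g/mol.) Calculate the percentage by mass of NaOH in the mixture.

26.04 %

n(HCl) = 0.02493 × 0.5942 = 0.01481 mol
Let x = n(NaOH), y = n(Na2CO3).
Titrant: 1x + 2y = 0.01481;  mass: 40.00x + 105.99y = 0.7238
Solving, x = 4.712 × 10^-3 mol, y = 5.051 × 10^-3 mol
mass of NaOH = 4.712 × 10^-3 × 40.00 = 0.1885 g
% NaOH = 0.1885 / 0.7238 × 100 = 26.04 %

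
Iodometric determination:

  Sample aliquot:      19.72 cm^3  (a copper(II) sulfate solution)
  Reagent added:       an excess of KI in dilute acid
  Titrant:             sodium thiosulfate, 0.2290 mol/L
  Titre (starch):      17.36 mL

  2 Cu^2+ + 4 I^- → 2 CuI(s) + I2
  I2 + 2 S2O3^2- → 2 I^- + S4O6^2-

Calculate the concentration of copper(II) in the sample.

0.2016 mol/L

n(S2O3^2-) = 0.01736 × 0.2290 = 3.975 × 10^-3 mol
n(I2) = n(S2O3^2-)/2 = 1.988 × 10^-3 mol
From the 2:1 ratio, n(Cu2+) in the aliquot = 2/1 × 1.988 × 10^-3 = 3.975 × 10^-3 mol
[Cu2+] = 3.975 × 10^-3 / 0.01972 = 0.2016 mol/L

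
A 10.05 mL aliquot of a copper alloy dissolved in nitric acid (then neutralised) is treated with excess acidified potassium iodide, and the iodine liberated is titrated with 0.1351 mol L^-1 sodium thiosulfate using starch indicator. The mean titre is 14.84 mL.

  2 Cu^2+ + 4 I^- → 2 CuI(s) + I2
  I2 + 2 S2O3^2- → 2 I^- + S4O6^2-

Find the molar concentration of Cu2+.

n(S2O3^2-) = 0.01484 × 0.1351 = 2.005 × 10^-3 mol
n(I2) = n(S2O3^2-)/2 = 1.002 × 10^-3 mol
From the 2:1 ratio, n(Cu2+) in the aliquot = 2/1 × 1.002 × 10^-3 = 2.005 × 10^-3 mol
[Cu2+] = 2.005 × 10^-3 / 0.01005 = 0.1995 mol/L

0.1995 mol/L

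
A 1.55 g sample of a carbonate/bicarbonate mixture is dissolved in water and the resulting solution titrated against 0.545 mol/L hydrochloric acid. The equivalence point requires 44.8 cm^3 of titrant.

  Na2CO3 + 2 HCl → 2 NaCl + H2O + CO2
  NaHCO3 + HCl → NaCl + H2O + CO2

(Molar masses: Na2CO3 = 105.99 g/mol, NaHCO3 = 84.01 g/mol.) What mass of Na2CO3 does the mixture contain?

n(HCl) = 0.0448 × 0.545 = 0.0244 mol
Let x = n(Na2CO3), y = n(NaHCO3).
Titrant: 2x + 1y = 0.0244;  mass: 105.99x + 84.01y = 1.55
Solving, x = 8.08 × 10^-3 mol, y = 8.26 × 10^-3 mol
mass of Na2CO3 = 8.08 × 10^-3 × 105.99 = 0.856 g

0.856 g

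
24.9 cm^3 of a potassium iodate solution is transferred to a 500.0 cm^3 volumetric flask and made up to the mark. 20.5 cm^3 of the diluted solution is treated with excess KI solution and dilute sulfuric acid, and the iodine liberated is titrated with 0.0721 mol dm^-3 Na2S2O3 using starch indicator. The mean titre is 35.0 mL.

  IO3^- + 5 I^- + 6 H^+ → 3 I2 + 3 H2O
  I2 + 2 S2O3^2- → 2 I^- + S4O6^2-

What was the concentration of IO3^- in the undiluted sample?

0.412 mol/L

n(S2O3^2-) = 0.0350 × 0.0721 = 2.52 × 10^-3 mol
n(I2) = n(S2O3^2-)/2 = 1.26 × 10^-3 mol
From the 1:3 ratio, n(IO3^-) in the aliquot = 1/3 × 1.26 × 10^-3 = 4.21 × 10^-4 mol
[IO3^-]_dilute = 4.21 × 10^-4 / 0.0205 = 0.0205 mol/L
[IO3^-]_original = 0.0205 × 500.0/24.9 = 0.412 mol/L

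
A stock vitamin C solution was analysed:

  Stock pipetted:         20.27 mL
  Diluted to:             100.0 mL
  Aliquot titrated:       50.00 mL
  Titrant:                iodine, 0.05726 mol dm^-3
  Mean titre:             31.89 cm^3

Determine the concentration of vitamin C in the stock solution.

0.1802 mol/L

C6H8O6 + I2 → C6H6O6 + 2 HI
n(I2) = 0.03189 × 0.05726 = 1.826 × 10^-3 mol
n(C6H8O6) in the aliquot = 1.826 × 10^-3 mol (1:1 ratio)
[C6H8O6]_dilute = 1.826 × 10^-3 / 0.05000 = 0.03652 mol/L
Dilution factor = 100.0 / 20.27 = 4.933
[C6H8O6]_stock = 0.03652 × 4.933 = 0.1802 mol/L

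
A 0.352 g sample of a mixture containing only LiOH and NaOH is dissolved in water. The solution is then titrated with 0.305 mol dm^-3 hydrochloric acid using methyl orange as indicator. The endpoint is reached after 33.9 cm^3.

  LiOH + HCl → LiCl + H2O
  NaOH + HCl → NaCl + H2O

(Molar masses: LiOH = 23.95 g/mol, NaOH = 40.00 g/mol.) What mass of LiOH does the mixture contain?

0.0919 g

n(HCl) = 0.0339 × 0.305 = 0.0103 mol
Let x = n(LiOH), y = n(NaOH).
Titrant: 1x + 1y = 0.0103;  mass: 23.95x + 40.00y = 0.352
Solving, x = 3.84 × 10^-3 mol, y = 6.50 × 10^-3 mol
mass of LiOH = 3.84 × 10^-3 × 23.95 = 0.0919 g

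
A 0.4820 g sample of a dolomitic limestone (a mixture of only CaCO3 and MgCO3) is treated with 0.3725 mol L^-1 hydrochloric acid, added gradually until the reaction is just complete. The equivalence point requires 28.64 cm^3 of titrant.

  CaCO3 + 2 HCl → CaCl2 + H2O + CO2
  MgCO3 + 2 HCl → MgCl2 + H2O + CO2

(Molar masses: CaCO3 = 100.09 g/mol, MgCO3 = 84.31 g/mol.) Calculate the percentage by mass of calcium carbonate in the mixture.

42.47 %

n(HCl) = 0.02864 × 0.3725 = 0.01067 mol
Let x = n(CaCO3), y = n(MgCO3).
Titrant: 2x + 2y = 0.01067;  mass: 100.09x + 84.31y = 0.4820
Solving, x = 2.045 × 10^-3 mol, y = 3.289 × 10^-3 mol
mass of CaCO3 = 2.045 × 10^-3 × 100.09 = 0.2047 g
% CaCO3 = 0.2047 / 0.4820 × 100 = 42.47 %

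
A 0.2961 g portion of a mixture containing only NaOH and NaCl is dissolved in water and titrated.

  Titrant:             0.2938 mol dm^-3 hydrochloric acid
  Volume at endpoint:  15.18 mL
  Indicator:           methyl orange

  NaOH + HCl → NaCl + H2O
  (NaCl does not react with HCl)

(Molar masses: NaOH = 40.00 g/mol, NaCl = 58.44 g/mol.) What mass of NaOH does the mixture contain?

0.1784 g

n(HCl) = 0.01518 × 0.2938 = 4.460 × 10^-3 mol
Let x = n(NaOH), y = n(NaCl).
Titrant: 1x = 4.460 × 10^-3;  mass: 40.00x + 58.44y = 0.2961
Solving, x = 4.460 × 10^-3 mol, y = 2.014 × 10^-3 mol
mass of NaOH = 4.460 × 10^-3 × 40.00 = 0.1784 g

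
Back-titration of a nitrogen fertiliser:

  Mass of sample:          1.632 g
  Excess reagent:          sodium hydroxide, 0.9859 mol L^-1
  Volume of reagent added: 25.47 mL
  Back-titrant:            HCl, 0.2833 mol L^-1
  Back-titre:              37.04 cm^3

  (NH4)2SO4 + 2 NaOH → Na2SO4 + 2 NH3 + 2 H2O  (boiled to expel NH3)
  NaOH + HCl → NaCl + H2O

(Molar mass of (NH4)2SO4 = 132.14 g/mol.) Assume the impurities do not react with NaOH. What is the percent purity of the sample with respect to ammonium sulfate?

n(NaOH) added = 0.02547 × 0.9859 = 0.02511 mol
n(HCl) used in back-titration = 0.03704 × 0.2833 = 0.01049 mol
n(NaOH) left over = 0.01049 mol (1:1 ratio)
n(NaOH) consumed by analyte = 0.02511 − 0.01049 = 0.01462 mol
From the 1:2 ratio, n((NH4)2SO4) = 1/2 × 0.01462 = 7.309 × 10^-3 mol
mass of (NH4)2SO4 = 7.309 × 10^-3 × 132.14 = 0.9658 g
% (NH4)2SO4 = 0.9658 / 1.632 × 100 = 59.18 %

59.18 %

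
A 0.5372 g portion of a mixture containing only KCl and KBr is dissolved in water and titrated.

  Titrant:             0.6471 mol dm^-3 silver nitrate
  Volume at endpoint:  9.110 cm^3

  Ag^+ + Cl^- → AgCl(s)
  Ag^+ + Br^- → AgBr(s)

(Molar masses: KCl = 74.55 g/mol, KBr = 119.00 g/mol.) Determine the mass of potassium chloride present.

n(AgNO3) = 0.009110 × 0.6471 = 5.895 × 10^-3 mol
Let x = n(KCl), y = n(KBr).
Titrant: 1x + 1y = 5.895 × 10^-3;  mass: 74.55x + 119.00y = 0.5372
Solving, x = 3.697 × 10^-3 mol, y = 2.198 × 10^-3 mol
mass of KCl = 3.697 × 10^-3 × 74.55 = 0.2756 g

0.2756 g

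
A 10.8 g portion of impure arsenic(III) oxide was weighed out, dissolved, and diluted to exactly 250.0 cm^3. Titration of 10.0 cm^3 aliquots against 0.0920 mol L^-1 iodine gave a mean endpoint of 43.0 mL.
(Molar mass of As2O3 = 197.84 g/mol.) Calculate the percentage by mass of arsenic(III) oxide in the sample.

90.6 %

As2O3 + 2 I2 + 2 H2O → As2O5 + 4 HI
n(I2) per titration = 0.0430 × 0.0920 = 3.96 × 10^-3 mol
From the 1:2 ratio, n(As2O3) in each aliquot = 1/2 × 3.96 × 10^-3 = 1.98 × 10^-3 mol
n(As2O3) in the whole flask = 1.98 × 10^-3 × 250.0/10.0 = 0.0495 mol
mass of As2O3 = 0.0495 × 197.84 = 9.78 g
% As2O3 = 9.78 / 10.8 × 100 = 90.6 %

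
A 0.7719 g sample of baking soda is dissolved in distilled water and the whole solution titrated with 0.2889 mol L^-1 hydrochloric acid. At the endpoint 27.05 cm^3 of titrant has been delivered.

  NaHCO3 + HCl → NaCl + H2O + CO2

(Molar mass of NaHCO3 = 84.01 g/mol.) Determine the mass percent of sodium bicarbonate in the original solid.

85.05 %

n(HCl) = 0.02705 L × 0.2889 mol/L = 7.815 × 10^-3 mol
n(NaHCO3) = 7.815 × 10^-3 mol (1:1 ratio)
mass of NaHCO3 = 7.815 × 10^-3 × 84.01 g/mol = 0.6565 g
% NaHCO3 = 0.6565 / 0.7719 × 100 = 85.05 %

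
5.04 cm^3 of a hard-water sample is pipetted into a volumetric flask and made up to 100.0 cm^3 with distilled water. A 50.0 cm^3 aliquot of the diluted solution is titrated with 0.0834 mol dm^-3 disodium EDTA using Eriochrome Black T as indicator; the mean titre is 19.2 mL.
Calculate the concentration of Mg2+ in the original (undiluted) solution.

0.635 mol/L

Mg^2+ + EDTA^4- → [Mg(EDTA)]^2-
n(EDTA) = 0.0192 × 0.0834 = 1.60 × 10^-3 mol
n(Mg2+) in the aliquot = 1.60 × 10^-3 mol (1:1 ratio)
[Mg2+]_dilute = 1.60 × 10^-3 / 0.0500 = 0.0320 mol/L
Dilution factor = 100.0 / 5.04 = 19.84
[Mg2+]_stock = 0.0320 × 19.84 = 0.635 mol/L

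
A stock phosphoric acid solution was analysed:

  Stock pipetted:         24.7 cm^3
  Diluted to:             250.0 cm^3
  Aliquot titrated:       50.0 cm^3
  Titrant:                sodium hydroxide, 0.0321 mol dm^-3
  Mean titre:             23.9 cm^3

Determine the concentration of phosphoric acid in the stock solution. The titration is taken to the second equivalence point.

0.0777 mol/L

H3PO4 + 2 NaOH → Na2HPO4 + 2 H2O
n(NaOH) = 0.0239 × 0.0321 = 7.67 × 10^-4 mol
From the 1:2 ratio, n(H3PO4) in the aliquot = 1/2 × 7.67 × 10^-4 = 3.84 × 10^-4 mol
[H3PO4]_dilute = 3.84 × 10^-4 / 0.0500 = 0.00767 mol/L
Dilution factor = 250.0 / 24.7 = 10.12
[H3PO4]_stock = 0.00767 × 10.12 = 0.0777 mol/L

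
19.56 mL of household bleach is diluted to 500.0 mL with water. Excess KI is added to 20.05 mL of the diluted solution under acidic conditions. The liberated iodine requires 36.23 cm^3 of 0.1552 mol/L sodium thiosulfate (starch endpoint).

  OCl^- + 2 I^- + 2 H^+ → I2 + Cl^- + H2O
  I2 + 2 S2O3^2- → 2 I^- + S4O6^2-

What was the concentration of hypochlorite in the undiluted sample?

3.584 mol/L

n(S2O3^2-) = 0.03623 × 0.1552 = 5.623 × 10^-3 mol
n(I2) = n(S2O3^2-)/2 = 2.811 × 10^-3 mol
n(OCl^-) in the aliquot = 2.811 × 10^-3 mol (1:1 ratio)
[OCl^-]_dilute = 2.811 × 10^-3 / 0.02005 = 0.1402 mol/L
[OCl^-]_original = 0.1402 × 500.0/19.56 = 3.584 mol/L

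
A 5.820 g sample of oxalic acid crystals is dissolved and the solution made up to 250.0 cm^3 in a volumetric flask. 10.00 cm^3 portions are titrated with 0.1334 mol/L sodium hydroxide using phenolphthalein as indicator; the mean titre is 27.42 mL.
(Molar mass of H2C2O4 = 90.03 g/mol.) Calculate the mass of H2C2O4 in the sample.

H2C2O4 + 2 NaOH → Na2C2O4 + 2 H2O
n(NaOH) per titration = 0.02742 × 0.1334 = 3.658 × 10^-3 mol
From the 1:2 ratio, n(H2C2O4) in each aliquot = 1/2 × 3.658 × 10^-3 = 1.829 × 10^-3 mol
n(H2C2O4) in the whole flask = 1.829 × 10^-3 × 250.0/10.00 = 0.04572 mol
mass of H2C2O4 = 0.04572 × 90.03 = 4.116 g

4.116 g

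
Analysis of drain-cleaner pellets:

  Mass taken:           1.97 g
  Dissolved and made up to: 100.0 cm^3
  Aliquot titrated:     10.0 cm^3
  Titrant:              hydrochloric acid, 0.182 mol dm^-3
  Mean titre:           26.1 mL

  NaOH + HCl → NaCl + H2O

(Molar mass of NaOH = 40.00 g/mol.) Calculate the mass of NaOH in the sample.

1.90 g

n(HCl) per titration = 0.0261 × 0.182 = 4.75 × 10^-3 mol
n(NaOH) in each aliquot = 4.75 × 10^-3 mol (1:1 ratio)
n(NaOH) in the whole flask = 4.75 × 10^-3 × 100.0/10.0 = 0.0475 mol
mass of NaOH = 0.0475 × 40.00 = 1.90 g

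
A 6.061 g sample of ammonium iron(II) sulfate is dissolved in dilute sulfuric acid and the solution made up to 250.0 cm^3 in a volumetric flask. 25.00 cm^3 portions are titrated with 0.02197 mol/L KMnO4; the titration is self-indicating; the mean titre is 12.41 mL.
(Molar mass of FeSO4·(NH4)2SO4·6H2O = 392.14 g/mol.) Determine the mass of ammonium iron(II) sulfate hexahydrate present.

MnO4^- + 5 Fe^2+ + 8 H^+ → Mn^2+ + 5 Fe^3+ + 4 H2O
n(KMnO4) per titration = 0.01241 × 0.02197 = 2.726 × 10^-4 mol
From the 5:1 ratio, n(FeSO4·(NH4)2SO4·6H2O) in each aliquot = 5/1 × 2.726 × 10^-4 = 1.363 × 10^-3 mol
n(FeSO4·(NH4)2SO4·6H2O) in the whole flask = 1.363 × 10^-3 × 250.0/25.00 = 0.01363 mol
mass of FeSO4·(NH4)2SO4·6H2O = 0.01363 × 392.14 = 5.346 g

5.346 g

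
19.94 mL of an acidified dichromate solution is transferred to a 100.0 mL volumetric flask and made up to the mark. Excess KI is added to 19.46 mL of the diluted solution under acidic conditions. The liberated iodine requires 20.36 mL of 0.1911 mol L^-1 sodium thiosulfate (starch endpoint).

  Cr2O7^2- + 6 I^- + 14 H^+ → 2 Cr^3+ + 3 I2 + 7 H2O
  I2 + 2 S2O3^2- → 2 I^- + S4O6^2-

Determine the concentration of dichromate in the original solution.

0.1671 mol/L

n(S2O3^2-) = 0.02036 × 0.1911 = 3.891 × 10^-3 mol
n(I2) = n(S2O3^2-)/2 = 1.945 × 10^-3 mol
From the 1:3 ratio, n(Cr2O7^2-) in the aliquot = 1/3 × 1.945 × 10^-3 = 6.485 × 10^-4 mol
[Cr2O7^2-]_dilute = 6.485 × 10^-4 / 0.01946 = 0.03332 mol/L
[Cr2O7^2-]_original = 0.03332 × 100.0/19.94 = 0.1671 mol/L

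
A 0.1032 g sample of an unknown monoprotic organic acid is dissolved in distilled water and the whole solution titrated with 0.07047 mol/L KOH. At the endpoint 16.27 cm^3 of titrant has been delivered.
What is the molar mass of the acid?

90.01 g/mol

n(KOH) = 0.01627 L × 0.07047 mol/L = 1.147 × 10^-3 mol
n(HA) = 1.147 × 10^-3 mol (1:1 ratio)
M = m / n = 0.1032 g / 1.147 × 10^-3 mol = 90.01 g/mol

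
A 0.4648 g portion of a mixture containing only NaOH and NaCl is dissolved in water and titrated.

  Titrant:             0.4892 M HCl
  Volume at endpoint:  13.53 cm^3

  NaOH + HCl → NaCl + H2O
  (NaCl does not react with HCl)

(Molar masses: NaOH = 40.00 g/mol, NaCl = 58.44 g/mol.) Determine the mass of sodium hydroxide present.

0.2648 g

n(HCl) = 0.01353 × 0.4892 = 6.619 × 10^-3 mol
Let x = n(NaOH), y = n(NaCl).
Titrant: 1x = 6.619 × 10^-3;  mass: 40.00x + 58.44y = 0.4648
Solving, x = 6.619 × 10^-3 mol, y = 3.423 × 10^-3 mol
mass of NaOH = 6.619 × 10^-3 × 40.00 = 0.2648 g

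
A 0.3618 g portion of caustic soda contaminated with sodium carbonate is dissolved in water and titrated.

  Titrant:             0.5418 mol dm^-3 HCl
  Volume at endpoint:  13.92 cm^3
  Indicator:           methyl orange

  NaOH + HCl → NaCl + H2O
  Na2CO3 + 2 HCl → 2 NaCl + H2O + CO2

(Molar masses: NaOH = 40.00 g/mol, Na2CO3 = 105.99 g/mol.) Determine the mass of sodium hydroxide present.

n(HCl) = 0.01392 × 0.5418 = 7.542 × 10^-3 mol
Let x = n(NaOH), y = n(Na2CO3).
Titrant: 1x + 2y = 7.542 × 10^-3;  mass: 40.00x + 105.99y = 0.3618
Solving, x = 2.915 × 10^-3 mol, y = 2.313 × 10^-3 mol
mass of NaOH = 2.915 × 10^-3 × 40.00 = 0.1166 g

0.1166 g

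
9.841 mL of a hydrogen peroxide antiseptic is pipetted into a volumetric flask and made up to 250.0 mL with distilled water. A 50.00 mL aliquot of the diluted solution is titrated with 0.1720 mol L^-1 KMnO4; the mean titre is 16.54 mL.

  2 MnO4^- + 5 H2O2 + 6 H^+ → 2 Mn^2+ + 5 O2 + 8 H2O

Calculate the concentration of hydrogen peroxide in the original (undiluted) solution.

n(KMnO4) = 0.01654 × 0.1720 = 2.845 × 10^-3 mol
From the 5:2 ratio, n(H2O2) in the aliquot = 5/2 × 2.845 × 10^-3 = 7.112 × 10^-3 mol
[H2O2]_dilute = 7.112 × 10^-3 / 0.05000 = 0.1422 mol/L
Dilution factor = 250.0 / 9.841 = 25.40
[H2O2]_stock = 0.1422 × 25.40 = 3.614 mol/L

3.614 mol/L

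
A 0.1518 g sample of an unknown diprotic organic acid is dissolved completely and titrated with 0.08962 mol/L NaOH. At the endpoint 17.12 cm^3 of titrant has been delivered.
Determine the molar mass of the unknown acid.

197.9 g/mol

n(NaOH) = 0.01712 L × 0.08962 mol/L = 1.534 × 10^-3 mol
From the 1:2 ratio, n(H2A) = 1/2 × 1.534 × 10^-3 = 7.671 × 10^-4 mol
M = m / n = 0.1518 g / 7.671 × 10^-4 mol = 197.9 g/mol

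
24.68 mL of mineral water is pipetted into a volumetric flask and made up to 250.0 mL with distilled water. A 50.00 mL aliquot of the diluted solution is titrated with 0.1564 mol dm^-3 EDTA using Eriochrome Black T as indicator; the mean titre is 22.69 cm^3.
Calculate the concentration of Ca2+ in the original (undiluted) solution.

0.7189 mol/L

Ca^2+ + EDTA^4- → [Ca(EDTA)]^2-
n(EDTA) = 0.02269 × 0.1564 = 3.549 × 10^-3 mol
n(Ca2+) in the aliquot = 3.549 × 10^-3 mol (1:1 ratio)
[Ca2+]_dilute = 3.549 × 10^-3 / 0.05000 = 0.07097 mol/L
Dilution factor = 250.0 / 24.68 = 10.13
[Ca2+]_stock = 0.07097 × 10.13 = 0.7189 mol/L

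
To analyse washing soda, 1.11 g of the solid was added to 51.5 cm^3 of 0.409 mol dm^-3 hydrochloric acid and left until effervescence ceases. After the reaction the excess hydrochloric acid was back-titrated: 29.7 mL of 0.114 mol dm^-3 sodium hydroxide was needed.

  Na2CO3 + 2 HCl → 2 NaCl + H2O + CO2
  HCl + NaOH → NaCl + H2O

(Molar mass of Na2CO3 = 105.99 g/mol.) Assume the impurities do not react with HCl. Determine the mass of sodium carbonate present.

0.937 g

n(HCl) added = 0.0515 × 0.409 = 0.0211 mol
n(NaOH) used in back-titration = 0.0297 × 0.114 = 3.39 × 10^-3 mol
n(HCl) left over = 3.39 × 10^-3 mol (1:1 ratio)
n(HCl) consumed by analyte = 0.0211 − 3.39 × 10^-3 = 0.0177 mol
From the 1:2 ratio, n(Na2CO3) = 1/2 × 0.0177 = 8.84 × 10^-3 mol
mass of Na2CO3 = 8.84 × 10^-3 × 105.99 = 0.937 g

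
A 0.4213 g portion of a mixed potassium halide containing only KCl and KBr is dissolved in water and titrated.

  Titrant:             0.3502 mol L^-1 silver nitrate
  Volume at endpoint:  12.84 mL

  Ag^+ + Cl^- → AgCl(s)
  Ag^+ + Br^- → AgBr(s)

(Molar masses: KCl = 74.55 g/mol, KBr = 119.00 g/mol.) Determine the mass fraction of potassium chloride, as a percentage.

45.30 %

n(AgNO3) = 0.01284 × 0.3502 = 4.497 × 10^-3 mol
Let x = n(KCl), y = n(KBr).
Titrant: 1x + 1y = 4.497 × 10^-3;  mass: 74.55x + 119.00y = 0.4213
Solving, x = 2.560 × 10^-3 mol, y = 1.937 × 10^-3 mol
mass of KCl = 2.560 × 10^-3 × 74.55 = 0.1908 g
% KCl = 0.1908 / 0.4213 × 100 = 45.30 %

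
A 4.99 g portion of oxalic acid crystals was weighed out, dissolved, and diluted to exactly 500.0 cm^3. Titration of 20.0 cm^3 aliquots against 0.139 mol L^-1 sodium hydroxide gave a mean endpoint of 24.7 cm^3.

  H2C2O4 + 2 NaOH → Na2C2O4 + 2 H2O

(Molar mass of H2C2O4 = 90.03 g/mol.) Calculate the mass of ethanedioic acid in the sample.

3.86 g

n(NaOH) per titration = 0.0247 × 0.139 = 3.43 × 10^-3 mol
From the 1:2 ratio, n(H2C2O4) in each aliquot = 1/2 × 3.43 × 10^-3 = 1.72 × 10^-3 mol
n(H2C2O4) in the whole flask = 1.72 × 10^-3 × 500.0/20.0 = 0.0429 mol
mass of H2C2O4 = 0.0429 × 90.03 = 3.86 g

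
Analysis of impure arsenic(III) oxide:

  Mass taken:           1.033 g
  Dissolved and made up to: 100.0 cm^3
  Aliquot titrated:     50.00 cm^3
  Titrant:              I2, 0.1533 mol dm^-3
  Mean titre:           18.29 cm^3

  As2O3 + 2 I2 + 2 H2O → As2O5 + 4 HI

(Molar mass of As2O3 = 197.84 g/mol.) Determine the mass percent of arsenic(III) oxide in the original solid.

53.70 %

n(I2) per titration = 0.01829 × 0.1533 = 2.804 × 10^-3 mol
From the 1:2 ratio, n(As2O3) in each aliquot = 1/2 × 2.804 × 10^-3 = 1.402 × 10^-3 mol
n(As2O3) in the whole flask = 1.402 × 10^-3 × 100.0/50.00 = 2.804 × 10^-3 mol
mass of As2O3 = 2.804 × 10^-3 × 197.84 = 0.5547 g
% As2O3 = 0.5547 / 1.033 × 100 = 53.70 %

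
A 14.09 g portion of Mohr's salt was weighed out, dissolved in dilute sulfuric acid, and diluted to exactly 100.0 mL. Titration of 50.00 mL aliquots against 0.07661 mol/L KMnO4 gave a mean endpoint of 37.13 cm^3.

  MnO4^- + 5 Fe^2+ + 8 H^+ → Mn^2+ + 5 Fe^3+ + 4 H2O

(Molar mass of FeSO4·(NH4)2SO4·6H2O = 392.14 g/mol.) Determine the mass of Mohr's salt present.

11.15 g

n(KMnO4) per titration = 0.03713 × 0.07661 = 2.845 × 10^-3 mol
From the 5:1 ratio, n(FeSO4·(NH4)2SO4·6H2O) in each aliquot = 5/1 × 2.845 × 10^-3 = 0.01422 mol
n(FeSO4·(NH4)2SO4·6H2O) in the whole flask = 0.01422 × 100.0/50.00 = 0.02845 mol
mass of FeSO4·(NH4)2SO4·6H2O = 0.02845 × 392.14 = 11.15 g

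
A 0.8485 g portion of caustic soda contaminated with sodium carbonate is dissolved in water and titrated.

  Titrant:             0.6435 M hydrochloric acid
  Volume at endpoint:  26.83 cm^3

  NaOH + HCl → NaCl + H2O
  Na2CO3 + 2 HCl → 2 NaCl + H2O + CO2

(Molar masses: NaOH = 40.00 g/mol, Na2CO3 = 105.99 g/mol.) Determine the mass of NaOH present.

n(HCl) = 0.02683 × 0.6435 = 0.01727 mol
Let x = n(NaOH), y = n(Na2CO3).
Titrant: 1x + 2y = 0.01727;  mass: 40.00x + 105.99y = 0.8485
Solving, x = 5.115 × 10^-3 mol, y = 6.075 × 10^-3 mol
mass of NaOH = 5.115 × 10^-3 × 40.00 = 0.2046 g

0.2046 g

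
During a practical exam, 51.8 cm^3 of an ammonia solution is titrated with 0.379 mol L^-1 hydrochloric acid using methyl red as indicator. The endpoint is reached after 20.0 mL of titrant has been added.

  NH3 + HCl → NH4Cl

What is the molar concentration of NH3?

n(HCl) = 0.0200 L × 0.379 mol/L = 7.58 × 10^-3 mol
n(NH3) = 7.58 × 10^-3 mol (1:1 mole ratio)
[NH3] = 7.58 × 10^-3 mol / 0.0518 L = 0.146 mol/L

0.146 mol/L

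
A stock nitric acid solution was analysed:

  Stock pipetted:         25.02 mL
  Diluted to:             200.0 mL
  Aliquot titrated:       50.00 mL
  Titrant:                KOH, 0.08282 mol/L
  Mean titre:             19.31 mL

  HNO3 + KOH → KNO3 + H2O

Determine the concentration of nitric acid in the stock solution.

n(KOH) = 0.01931 × 0.08282 = 1.599 × 10^-3 mol
n(HNO3) in the aliquot = 1.599 × 10^-3 mol (1:1 ratio)
[HNO3]_dilute = 1.599 × 10^-3 / 0.05000 = 0.03199 mol/L
Dilution factor = 200.0 / 25.02 = 7.994
[HNO3]_stock = 0.03199 × 7.994 = 0.2557 mol/L

0.2557 mol/L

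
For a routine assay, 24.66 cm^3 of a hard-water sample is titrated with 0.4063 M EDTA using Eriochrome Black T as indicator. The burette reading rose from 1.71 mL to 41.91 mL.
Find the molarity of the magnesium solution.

Mg^2+ + EDTA^4- → [Mg(EDTA)]^2-
n(EDTA) = 0.04020 L × 0.4063 mol/L = 0.01633 mol
n(Mg2+) = 0.01633 mol (1:1 mole ratio)
[Mg2+] = 0.01633 mol / 0.02466 L = 0.6623 mol/L

0.6623 M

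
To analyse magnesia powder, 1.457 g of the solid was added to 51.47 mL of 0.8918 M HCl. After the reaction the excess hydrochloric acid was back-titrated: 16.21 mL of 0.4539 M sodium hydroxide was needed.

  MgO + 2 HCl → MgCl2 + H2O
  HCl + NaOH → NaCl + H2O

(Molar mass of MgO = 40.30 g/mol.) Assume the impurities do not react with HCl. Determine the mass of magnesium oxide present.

n(HCl) added = 0.05147 × 0.8918 = 0.04590 mol
n(NaOH) used in back-titration = 0.01621 × 0.4539 = 7.358 × 10^-3 mol
n(HCl) left over = 7.358 × 10^-3 mol (1:1 ratio)
n(HCl) consumed by analyte = 0.04590 − 7.358 × 10^-3 = 0.03854 mol
From the 1:2 ratio, n(MgO) = 1/2 × 0.03854 = 0.01927 mol
mass of MgO = 0.01927 × 40.30 = 0.7766 g

0.7766 g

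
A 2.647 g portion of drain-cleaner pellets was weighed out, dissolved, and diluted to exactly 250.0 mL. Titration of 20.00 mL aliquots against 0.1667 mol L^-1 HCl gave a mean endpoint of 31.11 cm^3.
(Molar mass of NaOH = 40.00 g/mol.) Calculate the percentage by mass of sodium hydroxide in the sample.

NaOH + HCl → NaCl + H2O
n(HCl) per titration = 0.03111 × 0.1667 = 5.186 × 10^-3 mol
n(NaOH) in each aliquot = 5.186 × 10^-3 mol (1:1 ratio)
n(NaOH) in the whole flask = 5.186 × 10^-3 × 250.0/20.00 = 0.06483 mol
mass of NaOH = 0.06483 × 40.00 = 2.593 g
% NaOH = 2.593 / 2.647 × 100 = 97.96 %

97.96 %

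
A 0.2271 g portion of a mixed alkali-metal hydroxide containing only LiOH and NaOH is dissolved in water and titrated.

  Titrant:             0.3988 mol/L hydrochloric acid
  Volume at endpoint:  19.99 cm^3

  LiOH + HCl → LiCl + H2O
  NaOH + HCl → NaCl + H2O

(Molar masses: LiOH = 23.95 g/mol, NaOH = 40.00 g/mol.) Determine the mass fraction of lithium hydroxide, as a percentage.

60.31 %

n(HCl) = 0.01999 × 0.3988 = 7.972 × 10^-3 mol
Let x = n(LiOH), y = n(NaOH).
Titrant: 1x + 1y = 7.972 × 10^-3;  mass: 23.95x + 40.00y = 0.2271
Solving, x = 5.718 × 10^-3 mol, y = 2.254 × 10^-3 mol
mass of LiOH = 5.718 × 10^-3 × 23.95 = 0.1370 g
% LiOH = 0.1370 / 0.2271 × 100 = 60.31 %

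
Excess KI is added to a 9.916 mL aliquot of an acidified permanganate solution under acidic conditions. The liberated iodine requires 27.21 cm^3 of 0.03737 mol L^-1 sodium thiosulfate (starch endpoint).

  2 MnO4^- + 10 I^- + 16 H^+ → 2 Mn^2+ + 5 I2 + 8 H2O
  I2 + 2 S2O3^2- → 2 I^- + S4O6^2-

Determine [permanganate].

n(S2O3^2-) = 0.02721 × 0.03737 = 1.017 × 10^-3 mol
n(I2) = n(S2O3^2-)/2 = 5.084 × 10^-4 mol
From the 2:5 ratio, n(MnO4^-) in the aliquot = 2/5 × 5.084 × 10^-4 = 2.034 × 10^-4 mol
[MnO4^-] = 2.034 × 10^-4 / 0.009916 = 0.02051 mol/L

0.02051 mol/L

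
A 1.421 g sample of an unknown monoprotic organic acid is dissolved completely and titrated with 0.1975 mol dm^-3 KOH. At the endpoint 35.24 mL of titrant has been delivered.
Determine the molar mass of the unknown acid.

n(KOH) = 0.03524 L × 0.1975 mol/L = 6.960 × 10^-3 mol
n(HA) = 6.960 × 10^-3 mol (1:1 ratio)
M = m / n = 1.421 g / 6.960 × 10^-3 mol = 204.2 g/mol

204.2 g/mol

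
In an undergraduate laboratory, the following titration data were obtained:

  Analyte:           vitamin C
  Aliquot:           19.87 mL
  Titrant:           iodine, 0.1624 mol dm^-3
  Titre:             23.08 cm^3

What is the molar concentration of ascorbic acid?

C6H8O6 + I2 → C6H6O6 + 2 HI
n(I2) = 0.02308 L × 0.1624 mol/L = 3.748 × 10^-3 mol
n(C6H8O6) = 3.748 × 10^-3 mol (1:1 mole ratio)
[C6H8O6] = 3.748 × 10^-3 mol / 0.01987 L = 0.1886 mol/L

0.1886 mol/L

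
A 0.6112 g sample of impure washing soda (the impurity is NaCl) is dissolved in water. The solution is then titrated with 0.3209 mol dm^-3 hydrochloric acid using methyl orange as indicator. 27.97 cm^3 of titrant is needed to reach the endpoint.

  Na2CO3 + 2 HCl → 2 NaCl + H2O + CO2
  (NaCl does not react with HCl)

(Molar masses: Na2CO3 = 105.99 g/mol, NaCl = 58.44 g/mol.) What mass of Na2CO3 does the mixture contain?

n(HCl) = 0.02797 × 0.3209 = 8.976 × 10^-3 mol
Let x = n(Na2CO3), y = n(NaCl).
Titrant: 2x = 8.976 × 10^-3;  mass: 105.99x + 58.44y = 0.6112
Solving, x = 4.488 × 10^-3 mol, y = 2.319 × 10^-3 mol
mass of Na2CO3 = 4.488 × 10^-3 × 105.99 = 0.4757 g

0.4757 g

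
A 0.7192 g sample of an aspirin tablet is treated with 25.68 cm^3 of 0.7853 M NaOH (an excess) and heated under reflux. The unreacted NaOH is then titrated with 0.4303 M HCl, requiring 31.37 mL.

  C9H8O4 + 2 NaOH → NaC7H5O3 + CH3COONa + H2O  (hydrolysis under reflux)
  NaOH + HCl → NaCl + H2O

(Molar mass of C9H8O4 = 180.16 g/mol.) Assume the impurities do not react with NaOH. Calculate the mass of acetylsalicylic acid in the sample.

0.6007 g

n(NaOH) added = 0.02568 × 0.7853 = 0.02017 mol
n(HCl) used in back-titration = 0.03137 × 0.4303 = 0.01350 mol
n(NaOH) left over = 0.01350 mol (1:1 ratio)
n(NaOH) consumed by analyte = 0.02017 − 0.01350 = 6.668 × 10^-3 mol
From the 1:2 ratio, n(C9H8O4) = 1/2 × 6.668 × 10^-3 = 3.334 × 10^-3 mol
mass of C9H8O4 = 3.334 × 10^-3 × 180.16 = 0.6007 g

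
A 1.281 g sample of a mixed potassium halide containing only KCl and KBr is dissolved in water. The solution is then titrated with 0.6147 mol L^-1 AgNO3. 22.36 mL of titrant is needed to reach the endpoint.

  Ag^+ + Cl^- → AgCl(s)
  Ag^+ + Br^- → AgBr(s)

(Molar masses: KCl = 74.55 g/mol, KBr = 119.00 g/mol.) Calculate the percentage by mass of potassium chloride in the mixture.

46.43 %

n(AgNO3) = 0.02236 × 0.6147 = 0.01374 mol
Let x = n(KCl), y = n(KBr).
Titrant: 1x + 1y = 0.01374;  mass: 74.55x + 119.00y = 1.281
Solving, x = 7.978 × 10^-3 mol, y = 5.767 × 10^-3 mol
mass of KCl = 7.978 × 10^-3 × 74.55 = 0.5948 g
% KCl = 0.5948 / 1.281 × 100 = 46.43 %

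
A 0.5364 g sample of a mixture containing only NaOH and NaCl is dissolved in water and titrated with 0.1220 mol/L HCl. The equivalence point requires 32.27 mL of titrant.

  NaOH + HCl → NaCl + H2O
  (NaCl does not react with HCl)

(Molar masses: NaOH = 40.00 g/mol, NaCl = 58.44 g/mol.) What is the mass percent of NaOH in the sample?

n(HCl) = 0.03227 × 0.1220 = 3.937 × 10^-3 mol
Let x = n(NaOH), y = n(NaCl).
Titrant: 1x = 3.937 × 10^-3;  mass: 40.00x + 58.44y = 0.5364
Solving, x = 3.937 × 10^-3 mol, y = 6.484 × 10^-3 mol
mass of NaOH = 3.937 × 10^-3 × 40.00 = 0.1575 g
% NaOH = 0.1575 / 0.5364 × 100 = 29.36 %

29.36 %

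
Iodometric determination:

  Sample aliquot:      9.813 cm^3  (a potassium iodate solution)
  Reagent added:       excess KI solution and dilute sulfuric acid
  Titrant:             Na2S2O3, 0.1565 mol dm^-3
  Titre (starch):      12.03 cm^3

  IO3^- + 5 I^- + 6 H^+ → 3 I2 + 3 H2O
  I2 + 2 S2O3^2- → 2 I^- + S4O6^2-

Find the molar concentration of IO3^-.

0.03198 mol/L

n(S2O3^2-) = 0.01203 × 0.1565 = 1.883 × 10^-3 mol
n(I2) = n(S2O3^2-)/2 = 9.413 × 10^-4 mol
From the 1:3 ratio, n(IO3^-) in the aliquot = 1/3 × 9.413 × 10^-4 = 3.138 × 10^-4 mol
[IO3^-] = 3.138 × 10^-4 / 0.009813 = 0.03198 mol/L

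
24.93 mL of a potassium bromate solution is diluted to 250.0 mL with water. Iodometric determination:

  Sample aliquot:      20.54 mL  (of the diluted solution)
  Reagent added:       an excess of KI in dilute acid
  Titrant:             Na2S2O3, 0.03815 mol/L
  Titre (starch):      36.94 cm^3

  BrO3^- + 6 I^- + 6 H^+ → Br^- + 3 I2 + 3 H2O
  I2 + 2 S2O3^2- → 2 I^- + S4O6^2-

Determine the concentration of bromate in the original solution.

n(S2O3^2-) = 0.03694 × 0.03815 = 1.409 × 10^-3 mol
n(I2) = n(S2O3^2-)/2 = 7.046 × 10^-4 mol
From the 1:3 ratio, n(BrO3^-) in the aliquot = 1/3 × 7.046 × 10^-4 = 2.349 × 10^-4 mol
[BrO3^-]_dilute = 2.349 × 10^-4 / 0.02054 = 0.01144 mol/L
[BrO3^-]_original = 0.01144 × 250.0/24.93 = 0.1147 mol/L

0.1147 mol/L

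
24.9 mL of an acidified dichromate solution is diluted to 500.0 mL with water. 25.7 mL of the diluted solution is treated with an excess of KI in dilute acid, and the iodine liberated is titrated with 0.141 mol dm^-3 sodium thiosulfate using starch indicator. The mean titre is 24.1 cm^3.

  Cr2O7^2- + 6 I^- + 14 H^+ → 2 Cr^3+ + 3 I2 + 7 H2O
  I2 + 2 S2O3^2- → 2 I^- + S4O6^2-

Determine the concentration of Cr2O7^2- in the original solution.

0.443 mol/L

n(S2O3^2-) = 0.0241 × 0.141 = 3.40 × 10^-3 mol
n(I2) = n(S2O3^2-)/2 = 1.70 × 10^-3 mol
From the 1:3 ratio, n(Cr2O7^2-) in the aliquot = 1/3 × 1.70 × 10^-3 = 5.66 × 10^-4 mol
[Cr2O7^2-]_dilute = 5.66 × 10^-4 / 0.0257 = 0.0220 mol/L
[Cr2O7^2-]_original = 0.0220 × 500.0/24.9 = 0.443 mol/L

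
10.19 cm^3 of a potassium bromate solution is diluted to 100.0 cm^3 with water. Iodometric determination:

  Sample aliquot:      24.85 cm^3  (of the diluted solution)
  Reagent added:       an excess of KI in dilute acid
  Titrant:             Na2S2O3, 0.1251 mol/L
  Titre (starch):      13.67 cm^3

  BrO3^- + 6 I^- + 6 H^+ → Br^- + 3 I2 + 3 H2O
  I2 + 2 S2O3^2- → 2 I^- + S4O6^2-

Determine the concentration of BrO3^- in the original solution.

n(S2O3^2-) = 0.01367 × 0.1251 = 1.710 × 10^-3 mol
n(I2) = n(S2O3^2-)/2 = 8.551 × 10^-4 mol
From the 1:3 ratio, n(BrO3^-) in the aliquot = 1/3 × 8.551 × 10^-4 = 2.850 × 10^-4 mol
[BrO3^-]_dilute = 2.850 × 10^-4 / 0.02485 = 0.01147 mol/L
[BrO3^-]_original = 0.01147 × 100.0/10.19 = 0.1126 mol/L

0.1126 mol/L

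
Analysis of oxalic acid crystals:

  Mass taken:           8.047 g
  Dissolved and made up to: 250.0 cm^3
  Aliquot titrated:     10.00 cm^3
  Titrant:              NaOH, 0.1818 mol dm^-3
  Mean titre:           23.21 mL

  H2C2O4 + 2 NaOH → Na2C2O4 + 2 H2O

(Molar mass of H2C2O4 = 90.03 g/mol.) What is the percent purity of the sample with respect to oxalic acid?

n(NaOH) per titration = 0.02321 × 0.1818 = 4.220 × 10^-3 mol
From the 1:2 ratio, n(H2C2O4) in each aliquot = 1/2 × 4.220 × 10^-3 = 2.110 × 10^-3 mol
n(H2C2O4) in the whole flask = 2.110 × 10^-3 × 250.0/10.00 = 0.05274 mol
mass of H2C2O4 = 0.05274 × 90.03 = 4.749 g
% H2C2O4 = 4.749 / 8.047 × 100 = 59.01 %

59.01 %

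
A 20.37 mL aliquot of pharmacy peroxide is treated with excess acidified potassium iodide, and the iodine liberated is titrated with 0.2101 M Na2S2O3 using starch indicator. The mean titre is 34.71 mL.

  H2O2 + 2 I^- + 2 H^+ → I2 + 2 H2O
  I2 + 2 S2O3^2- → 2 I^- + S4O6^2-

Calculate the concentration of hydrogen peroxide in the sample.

0.1790 M

n(S2O3^2-) = 0.03471 × 0.2101 = 7.293 × 10^-3 mol
n(I2) = n(S2O3^2-)/2 = 3.646 × 10^-3 mol
n(H2O2) in the aliquot = 3.646 × 10^-3 mol (1:1 ratio)
[H2O2] = 3.646 × 10^-3 / 0.02037 = 0.1790 mol/L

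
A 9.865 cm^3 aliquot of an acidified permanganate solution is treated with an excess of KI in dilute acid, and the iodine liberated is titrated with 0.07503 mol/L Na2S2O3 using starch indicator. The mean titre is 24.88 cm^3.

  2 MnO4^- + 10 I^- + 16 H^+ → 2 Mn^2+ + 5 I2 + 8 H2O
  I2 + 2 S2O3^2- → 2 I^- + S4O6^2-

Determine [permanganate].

0.03785 mol/L

n(S2O3^2-) = 0.02488 × 0.07503 = 1.867 × 10^-3 mol
n(I2) = n(S2O3^2-)/2 = 9.334 × 10^-4 mol
From the 2:5 ratio, n(MnO4^-) in the aliquot = 2/5 × 9.334 × 10^-4 = 3.733 × 10^-4 mol
[MnO4^-] = 3.733 × 10^-4 / 0.009865 = 0.03785 mol/L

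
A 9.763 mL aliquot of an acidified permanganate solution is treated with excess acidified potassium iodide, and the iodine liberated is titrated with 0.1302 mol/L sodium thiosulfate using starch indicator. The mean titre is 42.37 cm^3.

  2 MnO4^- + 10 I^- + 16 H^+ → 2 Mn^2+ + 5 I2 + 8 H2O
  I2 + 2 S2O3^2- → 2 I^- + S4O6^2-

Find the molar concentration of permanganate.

n(S2O3^2-) = 0.04237 × 0.1302 = 5.517 × 10^-3 mol
n(I2) = n(S2O3^2-)/2 = 2.758 × 10^-3 mol
From the 2:5 ratio, n(MnO4^-) in the aliquot = 2/5 × 2.758 × 10^-3 = 1.103 × 10^-3 mol
[MnO4^-] = 1.103 × 10^-3 / 0.009763 = 0.1130 mol/L

0.1130 mol/L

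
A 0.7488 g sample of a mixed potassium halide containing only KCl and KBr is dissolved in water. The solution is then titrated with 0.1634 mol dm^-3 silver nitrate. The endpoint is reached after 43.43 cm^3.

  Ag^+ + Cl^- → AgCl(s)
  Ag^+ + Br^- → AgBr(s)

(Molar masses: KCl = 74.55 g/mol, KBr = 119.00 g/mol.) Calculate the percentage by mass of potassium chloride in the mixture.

21.43 %

n(AgNO3) = 0.04343 × 0.1634 = 7.096 × 10^-3 mol
Let x = n(KCl), y = n(KBr).
Titrant: 1x + 1y = 7.096 × 10^-3;  mass: 74.55x + 119.00y = 0.7488
Solving, x = 2.153 × 10^-3 mol, y = 4.944 × 10^-3 mol
mass of KCl = 2.153 × 10^-3 × 74.55 = 0.1605 g
% KCl = 0.1605 / 0.7488 × 100 = 21.43 %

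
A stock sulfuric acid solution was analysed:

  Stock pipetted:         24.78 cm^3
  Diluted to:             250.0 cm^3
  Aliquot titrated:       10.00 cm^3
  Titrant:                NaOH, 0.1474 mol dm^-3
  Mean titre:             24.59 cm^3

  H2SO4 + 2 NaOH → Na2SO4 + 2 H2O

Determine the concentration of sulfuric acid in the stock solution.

1.828 mol/L

n(NaOH) = 0.02459 × 0.1474 = 3.625 × 10^-3 mol
From the 1:2 ratio, n(H2SO4) in the aliquot = 1/2 × 3.625 × 10^-3 = 1.812 × 10^-3 mol
[H2SO4]_dilute = 1.812 × 10^-3 / 0.01000 = 0.1812 mol/L
Dilution factor = 250.0 / 24.78 = 10.09
[H2SO4]_stock = 0.1812 × 10.09 = 1.828 mol/L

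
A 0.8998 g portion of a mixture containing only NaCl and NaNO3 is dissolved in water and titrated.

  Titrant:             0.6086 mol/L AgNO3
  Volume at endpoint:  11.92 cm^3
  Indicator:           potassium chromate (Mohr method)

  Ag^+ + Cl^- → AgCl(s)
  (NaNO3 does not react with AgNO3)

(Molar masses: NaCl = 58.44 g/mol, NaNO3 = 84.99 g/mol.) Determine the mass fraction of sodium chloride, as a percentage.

47.12 %

n(AgNO3) = 0.01192 × 0.6086 = 7.255 × 10^-3 mol
Let x = n(NaCl), y = n(NaNO3).
Titrant: 1x = 7.255 × 10^-3;  mass: 58.44x + 84.99y = 0.8998
Solving, x = 7.255 × 10^-3 mol, y = 5.599 × 10^-3 mol
mass of NaCl = 7.255 × 10^-3 × 58.44 = 0.4240 g
% NaCl = 0.4240 / 0.8998 × 100 = 47.12 %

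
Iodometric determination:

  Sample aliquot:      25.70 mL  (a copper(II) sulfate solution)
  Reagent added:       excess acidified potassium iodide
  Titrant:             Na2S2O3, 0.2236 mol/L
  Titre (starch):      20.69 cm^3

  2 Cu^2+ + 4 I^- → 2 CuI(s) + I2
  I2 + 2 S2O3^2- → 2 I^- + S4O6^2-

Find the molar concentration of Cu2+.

n(S2O3^2-) = 0.02069 × 0.2236 = 4.626 × 10^-3 mol
n(I2) = n(S2O3^2-)/2 = 2.313 × 10^-3 mol
From the 2:1 ratio, n(Cu2+) in the aliquot = 2/1 × 2.313 × 10^-3 = 4.626 × 10^-3 mol
[Cu2+] = 4.626 × 10^-3 / 0.02570 = 0.1800 mol/L

0.1800 mol/L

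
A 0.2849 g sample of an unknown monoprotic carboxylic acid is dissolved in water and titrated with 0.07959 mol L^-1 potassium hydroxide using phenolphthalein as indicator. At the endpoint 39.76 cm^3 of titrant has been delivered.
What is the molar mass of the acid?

90.03 g/mol

n(KOH) = 0.03976 L × 0.07959 mol/L = 3.164 × 10^-3 mol
n(HA) = 3.164 × 10^-3 mol (1:1 ratio)
M = m / n = 0.2849 g / 3.164 × 10^-3 mol = 90.03 g/mol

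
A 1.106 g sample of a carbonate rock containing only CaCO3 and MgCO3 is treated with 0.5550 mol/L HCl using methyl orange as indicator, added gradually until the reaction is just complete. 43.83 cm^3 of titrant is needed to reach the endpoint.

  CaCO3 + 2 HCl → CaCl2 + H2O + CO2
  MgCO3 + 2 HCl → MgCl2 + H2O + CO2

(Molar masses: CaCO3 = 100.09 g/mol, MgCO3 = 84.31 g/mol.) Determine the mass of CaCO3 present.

0.5109 g

n(HCl) = 0.04383 × 0.5550 = 0.02433 mol
Let x = n(CaCO3), y = n(MgCO3).
Titrant: 2x + 2y = 0.02433;  mass: 100.09x + 84.31y = 1.106
Solving, x = 5.105 × 10^-3 mol, y = 7.058 × 10^-3 mol
mass of CaCO3 = 5.105 × 10^-3 × 100.09 = 0.5109 g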